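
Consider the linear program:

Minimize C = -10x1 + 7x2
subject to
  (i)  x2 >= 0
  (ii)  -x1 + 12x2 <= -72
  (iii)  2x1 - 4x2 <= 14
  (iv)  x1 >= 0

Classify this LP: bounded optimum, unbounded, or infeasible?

infeasible

The boundaries x2 = 0 and -x1 + 12x2 = -72 meet at (72, 0), but that point violates 2x1 - 4x2 ≤ 14. Every candidate vertex is excluded by some other constraint, so the feasible region is empty.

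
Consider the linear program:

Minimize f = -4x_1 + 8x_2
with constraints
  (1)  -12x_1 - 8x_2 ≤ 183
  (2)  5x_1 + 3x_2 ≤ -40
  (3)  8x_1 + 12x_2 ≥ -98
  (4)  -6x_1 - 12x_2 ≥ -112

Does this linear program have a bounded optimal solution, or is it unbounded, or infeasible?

Vertices and f = -4x_1 + 8x_2:
  (-353/20, 18/5) → f = 497/5
  (-773/24, 407/16) → f = 997/3
  (-31/6, -85/18) → f = -154/9
  (-136/7, 400/21) → f = 4832/21
The feasible region has finitely many vertices and no improving ray; the minimum is -154/9 at (-31/6, -85/18).

bounded optimum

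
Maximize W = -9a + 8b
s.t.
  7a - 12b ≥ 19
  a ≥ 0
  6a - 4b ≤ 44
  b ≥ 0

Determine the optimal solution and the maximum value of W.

a = 19/7, b = 0, maximum W = -171/7

The binding constraints are 7a - 12b = 19 and b = 0.
Solving simultaneously gives a = 19/7, b = 0.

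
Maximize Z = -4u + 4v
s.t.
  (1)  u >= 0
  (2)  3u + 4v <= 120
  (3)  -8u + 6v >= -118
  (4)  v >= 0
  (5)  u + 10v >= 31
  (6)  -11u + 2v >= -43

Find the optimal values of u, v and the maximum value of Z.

u = 0, v = 30, maximum Z = 120

The binding constraints are u = 0 and 3u + 4v = 120.
Solving simultaneously gives u = 0, v = 30.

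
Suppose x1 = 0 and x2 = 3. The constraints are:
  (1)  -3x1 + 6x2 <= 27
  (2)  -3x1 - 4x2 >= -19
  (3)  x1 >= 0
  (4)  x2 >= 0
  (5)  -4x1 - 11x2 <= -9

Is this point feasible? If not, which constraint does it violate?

(1): 18 ≤ 27 ✓
(2): -12 ≥ -19 ✓
(3): 0 ≥ 0 ✓
(4): 3 ≥ 0 ✓
(5): -33 ≤ -9 ✓

feasible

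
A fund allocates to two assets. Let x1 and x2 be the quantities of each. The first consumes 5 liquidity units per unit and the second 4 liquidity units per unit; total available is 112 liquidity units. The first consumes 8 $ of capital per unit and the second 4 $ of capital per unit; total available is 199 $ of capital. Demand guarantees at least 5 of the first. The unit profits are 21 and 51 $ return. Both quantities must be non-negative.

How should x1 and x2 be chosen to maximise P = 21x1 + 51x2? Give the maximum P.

x1 = 5, x2 = 87/4, maximum P = 4857/4

Feasible corners and P = 21x1 + 51x2:
  (112/5, 0) → P = 2352/5
  (5, 0) → P = 105
  (5, 87/4) → P = 4857/4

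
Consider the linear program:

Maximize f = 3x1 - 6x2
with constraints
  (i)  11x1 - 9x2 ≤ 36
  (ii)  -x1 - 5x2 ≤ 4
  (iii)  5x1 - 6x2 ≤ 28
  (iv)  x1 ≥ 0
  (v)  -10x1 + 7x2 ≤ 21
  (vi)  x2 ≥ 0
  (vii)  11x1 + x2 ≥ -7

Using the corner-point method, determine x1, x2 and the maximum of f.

Feasible corners and f = 3x1 - 6x2:
  (36/11, 0) → f = 108/11
  (0, 3) → f = -18
  (0, 0) → f = 0
The feasible region is unbounded (it extends along (7, 10), (9, 11)), but f strictly decreases along every unbounded feasible direction, so there is no improving ray and the maximum is attained at a vertex.

The binding constraints are 11x1 - 9x2 = 36 and x2 = 0.
Solving simultaneously gives x1 = 36/11, x2 = 0.

x1 = 36/11, x2 = 0, maximum f = 108/11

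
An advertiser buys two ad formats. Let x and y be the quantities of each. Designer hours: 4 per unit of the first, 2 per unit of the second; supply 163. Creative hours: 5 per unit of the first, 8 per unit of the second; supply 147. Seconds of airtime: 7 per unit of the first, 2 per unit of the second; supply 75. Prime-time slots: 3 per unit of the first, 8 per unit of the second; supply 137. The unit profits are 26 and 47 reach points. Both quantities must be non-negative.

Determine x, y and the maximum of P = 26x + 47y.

x = 5, y = 61/4, maximum P = 3387/4

Vertices and P = 26x + 47y:
  (0, 0) → P = 0
  (0, 137/8) → P = 6439/8
  (75/7, 0) → P = 1950/7
  (153/23, 327/23) → P = 19347/23
  (5, 61/4) → P = 3387/4

The optimum lies where 5x + 8y = 147 and 3x + 8y = 137.
Solving simultaneously gives x = 5, y = 61/4.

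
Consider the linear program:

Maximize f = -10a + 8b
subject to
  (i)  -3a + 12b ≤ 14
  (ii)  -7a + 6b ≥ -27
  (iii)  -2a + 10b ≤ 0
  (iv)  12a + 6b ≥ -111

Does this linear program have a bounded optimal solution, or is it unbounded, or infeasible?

Vertices and f = -10a + 8b:
  (135/29, 27/29) → f = -1134/29
  (-84/19, -367/38) → f = -628/19
  (-185/22, -37/22) → f = 777/11
The feasible region has finitely many vertices and no improving ray; the maximum is 777/11 at (-185/22, -37/22).

bounded optimum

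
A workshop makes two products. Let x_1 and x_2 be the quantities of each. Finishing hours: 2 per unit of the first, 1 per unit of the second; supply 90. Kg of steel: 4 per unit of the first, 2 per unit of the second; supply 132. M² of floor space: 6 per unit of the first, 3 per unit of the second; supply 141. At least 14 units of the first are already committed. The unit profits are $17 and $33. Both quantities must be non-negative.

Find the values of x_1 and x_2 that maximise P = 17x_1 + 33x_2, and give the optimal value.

x_1 = 14, x_2 = 19, maximum P = 865

The binding constraints are 6x_1 + 3x_2 = 141 and x_1 = 14.
Solving simultaneously gives x_1 = 14, x_2 = 19.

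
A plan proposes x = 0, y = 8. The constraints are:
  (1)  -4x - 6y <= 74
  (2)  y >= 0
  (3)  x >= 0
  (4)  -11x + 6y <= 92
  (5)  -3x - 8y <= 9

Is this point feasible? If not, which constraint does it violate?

feasible

(1): -48 ≤ 74 ✓
(2): 8 ≥ 0 ✓
(3): 0 ≥ 0 ✓
(4): 48 ≤ 92 ✓
(5): -64 ≤ 9 ✓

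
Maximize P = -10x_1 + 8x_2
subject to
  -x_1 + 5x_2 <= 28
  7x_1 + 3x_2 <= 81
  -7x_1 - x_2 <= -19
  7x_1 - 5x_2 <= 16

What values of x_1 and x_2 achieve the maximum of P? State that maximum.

Corner points and P = -10x_1 + 8x_2:
  (67/36, 215/36) → P = 175/6
  (22/3, 106/15) → P = -84/5
  (37/14, 1/2) → P = -157/7

The optimum lies where -x_1 + 5x_2 = 28 and -7x_1 - x_2 = -19.
Solving simultaneously gives x_1 = 67/36, x_2 = 215/36.

x_1 = 67/36, x_2 = 215/36, maximum P = 175/6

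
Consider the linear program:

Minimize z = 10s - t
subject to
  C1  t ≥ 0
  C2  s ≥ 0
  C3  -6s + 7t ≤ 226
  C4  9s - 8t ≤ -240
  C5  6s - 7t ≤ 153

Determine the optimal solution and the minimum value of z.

s = 0, t = 226/7, minimum z = -226/7

At the optimal vertex, s = 0 and -6s + 7t = 226.
Solving simultaneously gives s = 0, t = 226/7.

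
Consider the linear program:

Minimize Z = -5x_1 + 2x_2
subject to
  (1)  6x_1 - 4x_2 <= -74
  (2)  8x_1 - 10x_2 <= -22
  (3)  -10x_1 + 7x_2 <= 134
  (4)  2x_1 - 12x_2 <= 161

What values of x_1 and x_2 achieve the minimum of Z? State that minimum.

x_1 = 9, x_2 = 32, minimum Z = 19

Vertices and Z = -5x_1 + 2x_2:
  (-163/7, -115/7) → Z = 585/7
  (9, 32) → Z = 19
  (-937/38, -333/19) → Z = 3353/38
  (-2735/106, -939/53) → Z = 9919/106

At the optimal vertex, 6x_1 - 4x_2 = -74 and -10x_1 + 7x_2 = 134.
Solving simultaneously gives x_1 = 9, x_2 = 32.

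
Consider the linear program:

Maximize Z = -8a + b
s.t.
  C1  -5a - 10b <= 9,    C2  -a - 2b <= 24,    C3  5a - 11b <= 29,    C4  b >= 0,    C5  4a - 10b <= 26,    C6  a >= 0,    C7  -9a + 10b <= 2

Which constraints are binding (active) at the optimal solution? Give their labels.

Vertices and Z = -8a + b:
  (29/5, 0) → Z = -232/5
  (0, 0) → Z = 0
  (0, 1/5) → Z = 1/5
The feasible region is unbounded (it extends along (10, 9), (11, 5)), but Z strictly decreases along every unbounded feasible direction, so there is no improving ray and the maximum is attained at a vertex.

The maximum is at (0, 1/5). Substituting into each constraint, equality holds for C6 and C7; the remaining constraints have slack.

C6 and C7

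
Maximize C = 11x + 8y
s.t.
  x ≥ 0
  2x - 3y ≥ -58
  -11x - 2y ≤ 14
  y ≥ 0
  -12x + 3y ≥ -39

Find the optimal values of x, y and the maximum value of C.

x = 97/10, y = 129/5, maximum C = 3131/10

Feasible corners and C = 11x + 8y:
  (0, 58/3) → C = 464/3
  (0, 0) → C = 0
  (97/10, 129/5) → C = 3131/10
  (13/4, 0) → C = 143/4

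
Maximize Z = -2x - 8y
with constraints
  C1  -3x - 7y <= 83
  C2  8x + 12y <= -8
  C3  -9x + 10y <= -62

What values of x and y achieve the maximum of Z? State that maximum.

x = 47, y = -32, maximum Z = 162

Corner points and Z = -2x - 8y:
  (47, -32) → Z = 162
  (-132/31, -311/31) → Z = 2752/31
  (166/47, -142/47) → Z = 804/47

The optimum lies where -3x - 7y = 83 and 8x + 12y = -8.
Solving simultaneously gives x = 47, y = -32.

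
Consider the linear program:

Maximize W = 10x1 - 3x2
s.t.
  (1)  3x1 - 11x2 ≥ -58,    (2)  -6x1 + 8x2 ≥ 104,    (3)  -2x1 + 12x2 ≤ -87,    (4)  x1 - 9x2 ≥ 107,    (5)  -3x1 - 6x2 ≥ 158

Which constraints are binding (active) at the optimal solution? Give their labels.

Corner points and W = 10x1 - 3x2:
  (-1653/14, -377/14) → W = -15399/14
  (-896/23, -373/23) → W = -7841/23
  (-167/2, -127/6) → W = -1543/2
The feasible region is unbounded (it extends along (-11, -3), (-4, -3)), but W strictly decreases along every unbounded feasible direction, so there is no improving ray and the maximum is attained at a vertex.

The maximum is at (-896/23, -373/23). Substituting into each constraint, equality holds for (2) and (4); the remaining constraints have slack.

(2) and (4)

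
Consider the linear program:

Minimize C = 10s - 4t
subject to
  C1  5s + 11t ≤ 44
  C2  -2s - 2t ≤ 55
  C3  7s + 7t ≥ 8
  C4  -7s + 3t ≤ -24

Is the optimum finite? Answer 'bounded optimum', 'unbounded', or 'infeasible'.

bounded optimum

Vertices and C = 10s - 4t:
  (99/23, 47/23) → C = 802/23
  (96/35, -8/5) → C = 1184/35
The feasible region has finitely many vertices and no improving ray; the minimum is 1184/35 at (96/35, -8/5).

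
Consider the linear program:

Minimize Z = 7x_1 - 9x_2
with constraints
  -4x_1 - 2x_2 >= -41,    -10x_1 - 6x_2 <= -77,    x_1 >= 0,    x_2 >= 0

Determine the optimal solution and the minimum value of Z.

Feasible corners and Z = 7x_1 - 9x_2:
  (0, 41/2) → Z = -369/2
  (41/4, 0) → Z = 287/4
  (0, 77/6) → Z = -231/2
  (77/10, 0) → Z = 539/10

At the optimal vertex, -4x_1 - 2x_2 = -41 and x_1 = 0.
Solving simultaneously gives x_1 = 0, x_2 = 41/2.

x_1 = 0, x_2 = 41/2, minimum Z = -369/2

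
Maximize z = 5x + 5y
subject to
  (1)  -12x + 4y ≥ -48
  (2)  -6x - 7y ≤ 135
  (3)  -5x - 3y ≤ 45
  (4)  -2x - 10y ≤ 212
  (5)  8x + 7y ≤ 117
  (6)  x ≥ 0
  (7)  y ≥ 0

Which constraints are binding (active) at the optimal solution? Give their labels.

(5) and (6)

Feasible corners and z = 5x + 5y:
  (201/29, 255/29) → z = 2280/29
  (4, 0) → z = 20
  (0, 117/7) → z = 585/7
  (0, 0) → z = 0

The maximum is at (0, 117/7). Substituting into each constraint, equality holds for (5) and (6); the remaining constraints have slack.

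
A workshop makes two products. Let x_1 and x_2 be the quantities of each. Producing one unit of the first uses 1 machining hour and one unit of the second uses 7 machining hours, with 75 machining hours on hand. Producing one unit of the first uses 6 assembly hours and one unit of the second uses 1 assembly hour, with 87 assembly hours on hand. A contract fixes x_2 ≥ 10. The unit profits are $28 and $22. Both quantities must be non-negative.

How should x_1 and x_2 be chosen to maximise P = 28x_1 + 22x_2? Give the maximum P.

x_1 = 5, x_2 = 10, maximum P = 360

Feasible corners and P = 28x_1 + 22x_2:
  (0, 75/7) → P = 1650/7
  (0, 10) → P = 220
  (5, 10) → P = 360

The optimum lies where x_1 + 7x_2 = 75 and x_2 = 10.
Solving simultaneously gives x_1 = 5, x_2 = 10.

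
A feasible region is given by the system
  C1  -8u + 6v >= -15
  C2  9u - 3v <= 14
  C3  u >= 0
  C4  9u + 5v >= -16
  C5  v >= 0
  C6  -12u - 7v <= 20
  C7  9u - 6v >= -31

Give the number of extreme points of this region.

Pairwise boundary intersections that survive every other constraint:
  (14/9, 0)
  (59/9, 15)
  (0, 0)
  (0, 31/6)

4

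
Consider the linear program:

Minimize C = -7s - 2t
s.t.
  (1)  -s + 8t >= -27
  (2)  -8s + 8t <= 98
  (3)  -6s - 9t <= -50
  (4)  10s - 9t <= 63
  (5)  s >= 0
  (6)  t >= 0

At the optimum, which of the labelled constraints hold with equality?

(2) and (4)

Feasible corners and C = -7s - 2t:
  (693/4, 371/2) → C = -6335/4
  (0, 49/4) → C = -49/2
  (113/16, 61/72) → C = -7363/144
  (0, 50/9) → C = -100/9

The minimum is at (693/4, 371/2). Substituting into each constraint, equality holds for (2) and (4); the remaining constraints have slack.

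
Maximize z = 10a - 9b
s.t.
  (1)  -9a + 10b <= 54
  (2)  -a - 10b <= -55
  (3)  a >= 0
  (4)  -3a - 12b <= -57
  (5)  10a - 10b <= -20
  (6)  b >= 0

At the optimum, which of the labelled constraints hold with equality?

Feasible corners and z = 10a - 9b:
  (1/10, 549/100) → z = -4841/100
  (34, 36) → z = 16
  (35/11, 57/11) → z = -163/11

The maximum is at (34, 36). Substituting into each constraint, equality holds for (1) and (5); the remaining constraints have slack.

(1) and (5)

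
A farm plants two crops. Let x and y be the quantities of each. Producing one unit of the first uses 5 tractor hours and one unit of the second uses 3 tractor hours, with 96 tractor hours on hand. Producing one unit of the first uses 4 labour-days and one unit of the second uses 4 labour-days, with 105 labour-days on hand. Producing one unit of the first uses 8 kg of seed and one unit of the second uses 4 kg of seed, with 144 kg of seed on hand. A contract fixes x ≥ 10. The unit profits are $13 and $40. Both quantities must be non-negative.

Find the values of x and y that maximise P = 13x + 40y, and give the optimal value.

Corner points and P = 13x + 40y:
  (18, 0) → P = 234
  (10, 0) → P = 130
  (12, 12) → P = 636
  (10, 46/3) → P = 2230/3

The binding constraints are 5x + 3y = 96 and x = 10.
Solving simultaneously gives x = 10, y = 46/3.

x = 10, y = 46/3, maximum P = 2230/3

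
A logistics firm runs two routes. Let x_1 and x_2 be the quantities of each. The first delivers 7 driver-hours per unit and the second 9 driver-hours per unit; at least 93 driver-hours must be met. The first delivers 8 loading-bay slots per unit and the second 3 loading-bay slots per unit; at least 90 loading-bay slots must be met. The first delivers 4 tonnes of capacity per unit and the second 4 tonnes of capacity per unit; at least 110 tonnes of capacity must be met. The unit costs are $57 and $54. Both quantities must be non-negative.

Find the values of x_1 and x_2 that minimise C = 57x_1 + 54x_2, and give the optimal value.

Corner points and C = 57x_1 + 54x_2:
  (0, 30) → C = 1620
  (55/2, 0) → C = 3135/2
  (3/2, 26) → C = 2979/2
The feasible region is unbounded (it extends along (0, 1), (1, 0)), but C strictly increases along every unbounded feasible direction, so there is no improving ray and the minimum is attained at a vertex.

x_1 = 3/2, x_2 = 26, minimum C = 2979/2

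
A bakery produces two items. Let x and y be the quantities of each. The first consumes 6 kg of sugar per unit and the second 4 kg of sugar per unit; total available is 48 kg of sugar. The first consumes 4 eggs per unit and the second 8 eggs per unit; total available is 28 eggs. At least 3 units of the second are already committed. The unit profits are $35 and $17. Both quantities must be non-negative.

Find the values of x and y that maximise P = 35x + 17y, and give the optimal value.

x = 1, y = 3, maximum P = 86

Vertices and P = 35x + 17y:
  (0, 7/2) → P = 119/2
  (0, 3) → P = 51
  (1, 3) → P = 86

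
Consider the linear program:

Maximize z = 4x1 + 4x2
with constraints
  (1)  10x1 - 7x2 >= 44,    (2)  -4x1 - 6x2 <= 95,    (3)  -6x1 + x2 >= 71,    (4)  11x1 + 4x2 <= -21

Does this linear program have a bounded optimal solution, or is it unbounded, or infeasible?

The boundaries 10x1 - 7x2 = 44 and -4x1 - 6x2 = 95 meet at (-401/88, -563/44), but that point violates -6x1 + x2 ≥ 71. Every candidate vertex is excluded by some other constraint, so the feasible region is empty.

infeasible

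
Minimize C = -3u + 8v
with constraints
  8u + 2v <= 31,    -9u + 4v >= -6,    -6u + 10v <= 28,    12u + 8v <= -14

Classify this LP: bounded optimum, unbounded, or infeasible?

unbounded

From the feasible point (-1/15, -33/20), moving in the direction (-4, -9) keeps every constraint satisfied while C decreases without bound.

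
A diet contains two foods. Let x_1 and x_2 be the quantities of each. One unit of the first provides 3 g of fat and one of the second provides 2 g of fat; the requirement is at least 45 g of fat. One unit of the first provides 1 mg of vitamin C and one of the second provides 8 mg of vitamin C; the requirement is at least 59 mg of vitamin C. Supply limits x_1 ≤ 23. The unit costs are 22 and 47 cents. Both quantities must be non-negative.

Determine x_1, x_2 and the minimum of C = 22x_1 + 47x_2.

x_1 = 11, x_2 = 6, minimum C = 524

Extreme points and C = 22x_1 + 47x_2:
  (0, 45/2) → C = 2115/2
  (11, 6) → C = 524
  (23, 9/2) → C = 1435/2
The feasible region is unbounded (it extends along (0, 1)), but C strictly increases along every unbounded feasible direction, so there is no improving ray and the minimum is attained at a vertex.

At the optimal vertex, 3x_1 + 2x_2 = 45 and x_1 + 8x_2 = 59.
Solving simultaneously gives x_1 = 11, x_2 = 6.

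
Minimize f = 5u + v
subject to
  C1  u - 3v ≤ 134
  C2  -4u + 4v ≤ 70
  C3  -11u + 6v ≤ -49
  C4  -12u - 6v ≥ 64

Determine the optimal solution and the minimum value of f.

u = -73/3, v = -475/9, minimum f = -1570/9

Extreme points and f = 5u + v:
  (-73/3, -475/9) → f = -1570/9
  (102/7, -836/21) → f = 694/21
  (-15/23, -646/69) → f = -871/69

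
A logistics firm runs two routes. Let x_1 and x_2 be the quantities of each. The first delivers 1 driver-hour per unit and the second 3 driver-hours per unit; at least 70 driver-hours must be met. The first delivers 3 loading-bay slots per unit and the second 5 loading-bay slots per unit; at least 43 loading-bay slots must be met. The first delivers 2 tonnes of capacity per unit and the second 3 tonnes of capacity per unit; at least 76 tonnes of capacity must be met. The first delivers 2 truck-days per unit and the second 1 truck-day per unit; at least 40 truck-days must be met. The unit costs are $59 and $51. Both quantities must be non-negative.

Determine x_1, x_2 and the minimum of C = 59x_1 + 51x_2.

Corner points and C = 59x_1 + 51x_2:
  (0, 40) → C = 2040
  (70, 0) → C = 4130
  (10, 20) → C = 1610
The feasible region is unbounded (it extends along (0, 1), (1, 0)), but C strictly increases along every unbounded feasible direction, so there is no improving ray and the minimum is attained at a vertex.

The binding constraints are x_1 + 3x_2 = 70 and 2x_1 + x_2 = 40.
Solving simultaneously gives x_1 = 10, x_2 = 20.

x_1 = 10, x_2 = 20, minimum C = 1610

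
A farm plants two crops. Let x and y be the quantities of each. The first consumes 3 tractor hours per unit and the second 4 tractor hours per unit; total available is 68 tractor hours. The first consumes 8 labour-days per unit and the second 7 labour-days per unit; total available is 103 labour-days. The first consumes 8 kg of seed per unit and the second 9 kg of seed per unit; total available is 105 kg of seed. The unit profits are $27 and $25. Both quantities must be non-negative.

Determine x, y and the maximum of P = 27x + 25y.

x = 12, y = 1, maximum P = 349

The optimum lies where 8x + 7y = 103 and 8x + 9y = 105.
Solving simultaneously gives x = 12, y = 1.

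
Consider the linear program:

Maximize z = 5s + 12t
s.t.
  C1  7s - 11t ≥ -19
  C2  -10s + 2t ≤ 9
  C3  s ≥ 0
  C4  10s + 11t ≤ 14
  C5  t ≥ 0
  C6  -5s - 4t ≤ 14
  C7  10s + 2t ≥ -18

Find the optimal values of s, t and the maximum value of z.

Extreme points and z = 5s + 12t:
  (0, 14/11) → z = 168/11
  (0, 0) → z = 0
  (7/5, 0) → z = 7

The optimum lies where s = 0 and 10s + 11t = 14.
Solving simultaneously gives s = 0, t = 14/11.

s = 0, t = 14/11, maximum z = 168/11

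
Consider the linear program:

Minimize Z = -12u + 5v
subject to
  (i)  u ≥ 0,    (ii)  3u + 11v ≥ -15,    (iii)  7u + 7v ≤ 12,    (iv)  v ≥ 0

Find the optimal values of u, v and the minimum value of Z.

u = 12/7, v = 0, minimum Z = -144/7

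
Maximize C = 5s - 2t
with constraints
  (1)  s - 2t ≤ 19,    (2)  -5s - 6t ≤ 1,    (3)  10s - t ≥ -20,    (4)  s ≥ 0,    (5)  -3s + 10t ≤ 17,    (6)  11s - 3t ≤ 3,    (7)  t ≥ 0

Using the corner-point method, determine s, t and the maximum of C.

Corner points and C = 5s - 2t:
  (0, 17/10) → C = -17/5
  (0, 0) → C = 0
  (81/101, 196/101) → C = 13/101
  (3/11, 0) → C = 15/11

s = 3/11, t = 0, maximum C = 15/11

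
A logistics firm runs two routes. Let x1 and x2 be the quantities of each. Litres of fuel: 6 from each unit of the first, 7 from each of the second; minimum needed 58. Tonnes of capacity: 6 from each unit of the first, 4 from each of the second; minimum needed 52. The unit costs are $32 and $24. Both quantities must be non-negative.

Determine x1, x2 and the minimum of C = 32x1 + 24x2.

The feasible region is unbounded (it extends along (0, 1), (1, 0)), but C strictly increases along every unbounded feasible direction, so there is no improving ray and the minimum is attained at a vertex.

At the optimal vertex, 6x1 + 7x2 = 58 and 6x1 + 4x2 = 52.
Solving simultaneously gives x1 = 22/3, x2 = 2.

x1 = 22/3, x2 = 2, minimum C = 848/3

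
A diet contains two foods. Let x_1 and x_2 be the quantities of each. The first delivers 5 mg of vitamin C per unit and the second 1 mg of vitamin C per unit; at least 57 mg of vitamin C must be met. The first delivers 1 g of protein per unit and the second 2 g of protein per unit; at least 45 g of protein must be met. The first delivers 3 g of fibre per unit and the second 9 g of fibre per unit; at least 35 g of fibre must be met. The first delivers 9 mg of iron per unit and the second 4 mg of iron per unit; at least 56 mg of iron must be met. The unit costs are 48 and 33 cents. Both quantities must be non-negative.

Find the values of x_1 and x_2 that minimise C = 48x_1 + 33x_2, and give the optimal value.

x_1 = 23/3, x_2 = 56/3, minimum C = 984

Vertices and C = 48x_1 + 33x_2:
  (0, 57) → C = 1881
  (45, 0) → C = 2160
  (23/3, 56/3) → C = 984
The feasible region is unbounded (it extends along (0, 1), (1, 0)), but C strictly increases along every unbounded feasible direction, so there is no improving ray and the minimum is attained at a vertex.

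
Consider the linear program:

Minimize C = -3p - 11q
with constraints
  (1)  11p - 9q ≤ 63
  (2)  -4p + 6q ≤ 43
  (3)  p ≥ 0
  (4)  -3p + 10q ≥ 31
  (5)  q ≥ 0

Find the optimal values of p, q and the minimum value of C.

p = 51/2, q = 145/6, minimum C = -1027/3

Corner points and C = -3p - 11q:
  (51/2, 145/6) → C = -1027/3
  (909/83, 530/83) → C = -8557/83
  (0, 43/6) → C = -473/6
  (0, 31/10) → C = -341/10

The binding constraints are 11p - 9q = 63 and -4p + 6q = 43.
Solving simultaneously gives p = 51/2, q = 145/6.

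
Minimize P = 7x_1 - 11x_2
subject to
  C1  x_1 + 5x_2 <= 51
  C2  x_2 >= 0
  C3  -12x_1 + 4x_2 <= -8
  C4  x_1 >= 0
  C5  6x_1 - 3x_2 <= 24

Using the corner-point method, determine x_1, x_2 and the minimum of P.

x_1 = 61/16, x_2 = 151/16, minimum P = -617/8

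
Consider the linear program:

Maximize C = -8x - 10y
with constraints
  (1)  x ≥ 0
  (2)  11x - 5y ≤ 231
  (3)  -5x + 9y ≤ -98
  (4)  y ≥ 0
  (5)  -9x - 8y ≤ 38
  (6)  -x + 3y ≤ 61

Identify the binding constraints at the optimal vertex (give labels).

(3) and (4)

Extreme points and C = -8x - 10y:
  (1589/74, 77/74) → C = -6741/37
  (21, 0) → C = -168
  (98/5, 0) → C = -784/5

The maximum is at (98/5, 0). Substituting into each constraint, equality holds for (3) and (4); the remaining constraints have slack.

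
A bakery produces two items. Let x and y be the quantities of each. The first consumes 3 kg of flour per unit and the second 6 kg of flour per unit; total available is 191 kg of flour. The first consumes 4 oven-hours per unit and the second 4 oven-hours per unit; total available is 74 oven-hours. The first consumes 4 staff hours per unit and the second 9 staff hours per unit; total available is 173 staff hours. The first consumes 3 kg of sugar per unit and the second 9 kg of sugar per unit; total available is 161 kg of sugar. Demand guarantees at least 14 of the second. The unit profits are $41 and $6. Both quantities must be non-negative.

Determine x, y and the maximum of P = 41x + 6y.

x = 9/2, y = 14, maximum P = 537/2

Extreme points and P = 41x + 6y:
  (0, 161/9) → P = 322/3
  (0, 14) → P = 84
  (11/12, 211/12) → P = 1717/12
  (9/2, 14) → P = 537/2

At the optimal vertex, 4x + 4y = 74 and y = 14.
Solving simultaneously gives x = 9/2, y = 14.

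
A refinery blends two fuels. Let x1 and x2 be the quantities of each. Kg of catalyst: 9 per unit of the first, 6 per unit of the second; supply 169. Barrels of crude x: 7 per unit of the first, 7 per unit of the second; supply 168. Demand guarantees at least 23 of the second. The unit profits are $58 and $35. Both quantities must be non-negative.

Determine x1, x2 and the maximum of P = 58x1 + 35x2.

x1 = 1, x2 = 23, maximum P = 863

Vertices and P = 58x1 + 35x2:
  (0, 24) → P = 840
  (0, 23) → P = 805
  (1, 23) → P = 863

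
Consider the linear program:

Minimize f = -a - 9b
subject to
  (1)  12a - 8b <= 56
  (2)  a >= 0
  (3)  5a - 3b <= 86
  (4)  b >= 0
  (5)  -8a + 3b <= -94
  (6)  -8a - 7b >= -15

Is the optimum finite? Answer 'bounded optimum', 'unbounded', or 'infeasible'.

The boundaries 12a - 8b = 56 and 5a - 3b = 86 meet at (130, 188), but that point violates -8a - 7b ≥ -15. Every candidate vertex is excluded by some other constraint, so the feasible region is empty.

infeasible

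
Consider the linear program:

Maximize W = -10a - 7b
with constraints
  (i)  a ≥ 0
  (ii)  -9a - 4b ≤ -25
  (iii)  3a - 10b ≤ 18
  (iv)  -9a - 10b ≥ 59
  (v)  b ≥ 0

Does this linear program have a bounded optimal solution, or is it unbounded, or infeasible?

infeasible

The boundaries a = 0 and -9a - 4b = -25 meet at (0, 25/4), but that point violates -9a - 10b ≥ 59. Every candidate vertex is excluded by some other constraint, so the feasible region is empty.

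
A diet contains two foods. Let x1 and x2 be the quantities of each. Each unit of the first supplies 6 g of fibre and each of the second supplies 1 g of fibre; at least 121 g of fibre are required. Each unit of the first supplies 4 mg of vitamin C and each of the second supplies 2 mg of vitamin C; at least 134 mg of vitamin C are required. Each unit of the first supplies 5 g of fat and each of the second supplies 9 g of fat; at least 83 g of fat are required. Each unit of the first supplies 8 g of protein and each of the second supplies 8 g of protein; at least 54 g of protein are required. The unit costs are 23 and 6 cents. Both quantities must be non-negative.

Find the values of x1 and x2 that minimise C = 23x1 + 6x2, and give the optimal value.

Feasible corners and C = 23x1 + 6x2:
  (0, 121) → C = 726
  (67/2, 0) → C = 1541/2
  (27/2, 40) → C = 1101/2
The feasible region is unbounded (it extends along (0, 1), (1, 0)), but C strictly increases along every unbounded feasible direction, so there is no improving ray and the minimum is attained at a vertex.

The binding constraints are 6x1 + x2 = 121 and 4x1 + 2x2 = 134.
Solving simultaneously gives x1 = 27/2, x2 = 40.

x1 = 27/2, x2 = 40, minimum C = 1101/2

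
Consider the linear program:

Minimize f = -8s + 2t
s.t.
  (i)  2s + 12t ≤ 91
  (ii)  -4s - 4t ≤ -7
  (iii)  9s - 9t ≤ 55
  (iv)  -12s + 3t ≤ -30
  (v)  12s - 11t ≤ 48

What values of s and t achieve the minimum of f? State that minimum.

Feasible corners and f = -8s + 2t:
  (211/50, 172/25) → f = -20
  (19/2, 6) → f = -64
  (47/20, -3/5) → f = -20
  (269/92, -27/23) → f = -592/23

The optimum lies where 2s + 12t = 91 and 12s - 11t = 48.
Solving simultaneously gives s = 19/2, t = 6.

s = 19/2, t = 6, minimum f = -64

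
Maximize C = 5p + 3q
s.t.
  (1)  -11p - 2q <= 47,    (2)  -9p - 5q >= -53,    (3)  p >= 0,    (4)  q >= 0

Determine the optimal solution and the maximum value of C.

Corner points and C = 5p + 3q:
  (0, 53/5) → C = 159/5
  (53/9, 0) → C = 265/9
  (0, 0) → C = 0

The binding constraints are -9p - 5q = -53 and p = 0.
Solving simultaneously gives p = 0, q = 53/5.

p = 0, q = 53/5, maximum C = 159/5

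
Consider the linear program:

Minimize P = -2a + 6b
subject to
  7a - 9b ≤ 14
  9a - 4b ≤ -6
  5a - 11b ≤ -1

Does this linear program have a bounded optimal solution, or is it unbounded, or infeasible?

From the feasible point (-62/79, -21/79), moving in the direction (-11, -5) keeps every constraint satisfied while P decreases without bound.

unbounded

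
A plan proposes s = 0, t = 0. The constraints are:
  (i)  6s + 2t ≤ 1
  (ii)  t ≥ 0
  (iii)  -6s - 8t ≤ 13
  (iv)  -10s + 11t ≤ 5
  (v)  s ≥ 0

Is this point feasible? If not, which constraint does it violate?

feasible

(i): 0 ≤ 1 ✓
(ii): 0 ≥ 0 ✓
(iii): 0 ≤ 13 ✓
(iv): 0 ≤ 5 ✓
(v): 0 ≥ 0 ✓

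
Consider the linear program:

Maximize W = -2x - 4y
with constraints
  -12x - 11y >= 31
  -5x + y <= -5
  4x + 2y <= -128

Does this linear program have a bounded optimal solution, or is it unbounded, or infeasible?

From the feasible point (-59/7, -330/7), moving in the direction (-1, -5) keeps every constraint satisfied while W increases without bound.

unbounded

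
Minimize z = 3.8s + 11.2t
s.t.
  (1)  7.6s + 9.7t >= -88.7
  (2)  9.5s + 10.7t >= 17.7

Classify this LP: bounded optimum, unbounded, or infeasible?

From the feasible point (112078/1083, -5143/57), moving in the direction (9.7, -7.6) keeps every constraint satisfied while z decreases without bound.

unbounded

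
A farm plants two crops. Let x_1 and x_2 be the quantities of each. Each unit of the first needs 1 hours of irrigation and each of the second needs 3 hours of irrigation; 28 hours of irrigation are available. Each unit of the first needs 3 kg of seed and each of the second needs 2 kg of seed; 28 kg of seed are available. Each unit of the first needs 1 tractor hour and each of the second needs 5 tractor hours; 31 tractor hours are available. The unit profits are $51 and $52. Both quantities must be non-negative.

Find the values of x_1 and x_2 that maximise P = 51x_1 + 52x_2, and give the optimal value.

Vertices and P = 51x_1 + 52x_2:
  (0, 0) → P = 0
  (0, 31/5) → P = 1612/5
  (28/3, 0) → P = 476
  (6, 5) → P = 566

The binding constraints are 3x_1 + 2x_2 = 28 and x_1 + 5x_2 = 31.
Solving simultaneously gives x_1 = 6, x_2 = 5.

x_1 = 6, x_2 = 5, maximum P = 566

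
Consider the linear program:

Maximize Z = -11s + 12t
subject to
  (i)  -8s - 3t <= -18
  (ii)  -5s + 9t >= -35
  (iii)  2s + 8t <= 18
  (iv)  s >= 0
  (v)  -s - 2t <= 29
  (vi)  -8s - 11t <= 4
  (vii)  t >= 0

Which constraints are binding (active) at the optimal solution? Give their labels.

(i) and (iii)

Vertices and Z = -11s + 12t:
  (45/29, 54/29) → Z = 153/29
  (9/4, 0) → Z = -99/4
  (221/29, 10/29) → Z = -2311/29
  (7, 0) → Z = -77

The maximum is at (45/29, 54/29). Substituting into each constraint, equality holds for (i) and (iii); the remaining constraints have slack.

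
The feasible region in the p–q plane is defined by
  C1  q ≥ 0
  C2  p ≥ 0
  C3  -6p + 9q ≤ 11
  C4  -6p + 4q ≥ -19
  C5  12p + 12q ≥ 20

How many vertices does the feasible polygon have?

4

The feasible vertices (each the meet of two boundaries and inside every other half-plane) are:
  (19/6, 0)
  (5/3, 0)
  (43/6, 6)
  (4/15, 7/5)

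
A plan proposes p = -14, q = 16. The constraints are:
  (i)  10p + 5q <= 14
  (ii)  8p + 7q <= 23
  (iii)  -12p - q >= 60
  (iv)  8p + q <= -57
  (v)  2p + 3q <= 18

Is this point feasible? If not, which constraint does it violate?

not feasible — violates (v)

Constraint (v): 2p + 3q = 20, which is not ≤ 18. All other constraints are satisfied.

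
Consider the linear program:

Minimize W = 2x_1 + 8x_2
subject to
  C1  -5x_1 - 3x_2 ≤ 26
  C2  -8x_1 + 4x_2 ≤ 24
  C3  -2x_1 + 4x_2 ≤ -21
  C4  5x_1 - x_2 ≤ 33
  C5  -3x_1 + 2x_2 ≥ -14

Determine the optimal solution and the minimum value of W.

Feasible corners and W = 2x_1 + 8x_2:
  (-41/26, -157/26) → W = -669/13
  (-10/19, -148/19) → W = -1204/19
  (7/4, -35/8) → W = -63/2

x_1 = -10/19, x_2 = -148/19, minimum W = -1204/19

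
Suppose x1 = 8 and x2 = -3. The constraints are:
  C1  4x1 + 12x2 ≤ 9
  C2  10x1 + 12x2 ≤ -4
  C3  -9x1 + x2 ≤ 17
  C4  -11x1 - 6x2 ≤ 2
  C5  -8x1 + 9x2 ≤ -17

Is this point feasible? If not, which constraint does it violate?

not feasible — violates C2

Constraint C2: 10x1 + 12x2 = 44, which is not ≤ -4. All other constraints are satisfied.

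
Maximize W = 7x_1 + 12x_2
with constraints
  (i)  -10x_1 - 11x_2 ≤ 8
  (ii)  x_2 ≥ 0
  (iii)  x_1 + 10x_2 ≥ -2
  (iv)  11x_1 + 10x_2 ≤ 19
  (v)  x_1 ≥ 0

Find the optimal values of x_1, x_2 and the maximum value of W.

Vertices and W = 7x_1 + 12x_2:
  (19/11, 0) → W = 133/11
  (0, 0) → W = 0
  (0, 19/10) → W = 114/5

x_1 = 0, x_2 = 19/10, maximum W = 114/5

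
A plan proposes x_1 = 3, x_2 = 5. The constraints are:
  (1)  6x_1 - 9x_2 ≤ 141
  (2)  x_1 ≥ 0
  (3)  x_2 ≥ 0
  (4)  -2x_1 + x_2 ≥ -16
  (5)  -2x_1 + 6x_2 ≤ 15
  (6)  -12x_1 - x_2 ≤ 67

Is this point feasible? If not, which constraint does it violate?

Constraint (5): -2x_1 + 6x_2 = 24, which is not ≤ 15. All other constraints are satisfied.

not feasible — violates (5)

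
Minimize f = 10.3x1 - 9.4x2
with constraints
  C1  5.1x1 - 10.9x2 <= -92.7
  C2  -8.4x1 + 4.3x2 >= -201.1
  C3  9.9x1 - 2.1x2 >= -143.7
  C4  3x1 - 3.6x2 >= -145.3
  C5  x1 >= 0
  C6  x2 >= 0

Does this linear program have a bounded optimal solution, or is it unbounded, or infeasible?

bounded optimum

Vertices and f = 10.3x1 - 9.4x2:
  (259060/6963, 60143/2321) → f = 4861427/34815
  (0, 927/109) → f = -43569/545
  (134875/1734, 30397/289) → f = -3251783/17340
  (0, 1453/36) → f = -68291/180
The feasible region has finitely many vertices and no improving ray; the minimum is -68291/180 at (0, 1453/36).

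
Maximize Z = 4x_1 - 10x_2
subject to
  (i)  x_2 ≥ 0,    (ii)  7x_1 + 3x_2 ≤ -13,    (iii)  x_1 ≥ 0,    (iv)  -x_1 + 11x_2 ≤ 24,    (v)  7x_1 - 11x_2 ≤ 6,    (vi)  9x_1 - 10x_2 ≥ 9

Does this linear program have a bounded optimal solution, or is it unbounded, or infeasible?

The boundaries -x_1 + 11x_2 = 24 and 7x_1 - 11x_2 = 6 meet at (5, 29/11), but that point violates 7x_1 + 3x_2 ≤ -13. Every candidate vertex is excluded by some other constraint, so the feasible region is empty.

infeasible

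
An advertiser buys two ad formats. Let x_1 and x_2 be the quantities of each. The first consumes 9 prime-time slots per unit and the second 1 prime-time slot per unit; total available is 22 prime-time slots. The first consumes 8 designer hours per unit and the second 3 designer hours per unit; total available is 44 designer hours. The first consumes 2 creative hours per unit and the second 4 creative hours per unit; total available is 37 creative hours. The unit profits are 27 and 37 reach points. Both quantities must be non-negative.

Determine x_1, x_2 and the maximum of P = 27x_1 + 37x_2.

The binding constraints are 9x_1 + x_2 = 22 and 2x_1 + 4x_2 = 37.
Solving simultaneously gives x_1 = 3/2, x_2 = 17/2.

x_1 = 3/2, x_2 = 17/2, maximum P = 355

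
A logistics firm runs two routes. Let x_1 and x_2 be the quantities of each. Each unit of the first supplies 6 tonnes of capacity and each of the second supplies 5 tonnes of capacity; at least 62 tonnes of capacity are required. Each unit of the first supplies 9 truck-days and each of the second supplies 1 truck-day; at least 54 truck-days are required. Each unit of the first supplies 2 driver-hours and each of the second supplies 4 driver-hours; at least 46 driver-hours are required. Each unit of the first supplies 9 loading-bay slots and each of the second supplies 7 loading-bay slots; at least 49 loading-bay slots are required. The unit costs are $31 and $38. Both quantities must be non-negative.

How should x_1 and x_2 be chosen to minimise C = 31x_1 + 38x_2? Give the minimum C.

x_1 = 5, x_2 = 9, minimum C = 497

Extreme points and C = 31x_1 + 38x_2:
  (0, 54) → C = 2052
  (23, 0) → C = 713
  (5, 9) → C = 497
The feasible region is unbounded (it extends along (0, 1), (1, 0)), but C strictly increases along every unbounded feasible direction, so there is no improving ray and the minimum is attained at a vertex.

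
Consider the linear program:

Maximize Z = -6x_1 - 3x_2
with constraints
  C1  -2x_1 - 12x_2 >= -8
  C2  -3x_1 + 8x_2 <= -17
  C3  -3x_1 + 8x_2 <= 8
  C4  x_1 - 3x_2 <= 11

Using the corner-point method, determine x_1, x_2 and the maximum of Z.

Vertices and Z = -6x_1 - 3x_2:
  (67/13, -5/26) → Z = -789/26
  (26/3, -7/9) → Z = -149/3
  (-37, -16) → Z = 270

The optimum lies where -3x_1 + 8x_2 = -17 and x_1 - 3x_2 = 11.
Solving simultaneously gives x_1 = -37, x_2 = -16.

x_1 = -37, x_2 = -16, maximum Z = 270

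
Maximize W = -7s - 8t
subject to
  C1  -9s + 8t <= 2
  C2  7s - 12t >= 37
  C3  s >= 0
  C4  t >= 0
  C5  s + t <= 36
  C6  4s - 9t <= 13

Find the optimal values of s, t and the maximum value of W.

s = 59/5, t = 19/5, maximum W = -113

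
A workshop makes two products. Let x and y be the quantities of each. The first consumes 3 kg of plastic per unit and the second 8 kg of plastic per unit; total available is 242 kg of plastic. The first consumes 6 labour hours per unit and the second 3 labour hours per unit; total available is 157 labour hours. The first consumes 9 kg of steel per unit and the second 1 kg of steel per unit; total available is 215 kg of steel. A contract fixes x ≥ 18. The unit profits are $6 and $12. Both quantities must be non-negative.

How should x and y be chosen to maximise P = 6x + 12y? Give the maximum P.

x = 18, y = 49/3, maximum P = 304

Vertices and P = 6x + 12y:
  (215/9, 0) → P = 430/3
  (18, 0) → P = 108
  (488/21, 41/7) → P = 1468/7
  (18, 49/3) → P = 304

The binding constraints are 6x + 3y = 157 and x = 18.
Solving simultaneously gives x = 18, y = 49/3.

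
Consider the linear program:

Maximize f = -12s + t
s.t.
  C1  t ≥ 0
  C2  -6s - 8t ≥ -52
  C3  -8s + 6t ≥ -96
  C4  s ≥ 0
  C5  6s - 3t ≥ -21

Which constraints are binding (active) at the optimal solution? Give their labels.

C2 and C4

Corner points and f = -12s + t:
  (26/3, 0) → f = -104
  (0, 0) → f = 0
  (0, 13/2) → f = 13/2

The maximum is at (0, 13/2). Substituting into each constraint, equality holds for C2 and C4; the remaining constraints have slack.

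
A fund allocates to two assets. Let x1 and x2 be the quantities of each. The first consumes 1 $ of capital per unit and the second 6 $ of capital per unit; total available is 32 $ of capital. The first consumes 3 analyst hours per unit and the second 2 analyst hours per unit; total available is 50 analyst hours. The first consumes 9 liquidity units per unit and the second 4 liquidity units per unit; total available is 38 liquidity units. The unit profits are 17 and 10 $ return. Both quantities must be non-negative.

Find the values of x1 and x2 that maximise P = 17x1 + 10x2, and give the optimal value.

Vertices and P = 17x1 + 10x2:
  (0, 0) → P = 0
  (0, 16/3) → P = 160/3
  (38/9, 0) → P = 646/9
  (2, 5) → P = 84

x1 = 2, x2 = 5, maximum P = 84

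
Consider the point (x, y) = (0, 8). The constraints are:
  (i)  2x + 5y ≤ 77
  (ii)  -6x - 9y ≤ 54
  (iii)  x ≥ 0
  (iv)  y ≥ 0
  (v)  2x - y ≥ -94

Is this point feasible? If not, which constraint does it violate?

feasible

(i): 40 ≤ 77 ✓
(ii): -72 ≤ 54 ✓
(iii): 0 ≥ 0 ✓
(iv): 8 ≥ 0 ✓
(v): -8 ≥ -94 ✓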